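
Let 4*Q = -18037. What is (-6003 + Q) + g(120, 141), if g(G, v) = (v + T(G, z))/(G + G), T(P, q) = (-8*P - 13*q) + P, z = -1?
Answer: -1261813/120 ≈ -10515.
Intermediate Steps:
Q = -18037/4 (Q = (¼)*(-18037) = -18037/4 ≈ -4509.3)
T(P, q) = -13*q - 7*P (T(P, q) = (-13*q - 8*P) + P = -13*q - 7*P)
g(G, v) = (13 + v - 7*G)/(2*G) (g(G, v) = (v + (-13*(-1) - 7*G))/(G + G) = (v + (13 - 7*G))/((2*G)) = (13 + v - 7*G)*(1/(2*G)) = (13 + v - 7*G)/(2*G))
(-6003 + Q) + g(120, 141) = (-6003 - 18037/4) + (½)*(13 + 141 - 7*120)/120 = -42049/4 + (½)*(1/120)*(13 + 141 - 840) = -42049/4 + (½)*(1/120)*(-686) = -42049/4 - 343/120 = -1261813/120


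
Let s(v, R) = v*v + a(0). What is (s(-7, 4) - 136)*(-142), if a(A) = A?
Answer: 12354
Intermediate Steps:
s(v, R) = v² (s(v, R) = v*v + 0 = v² + 0 = v²)
(s(-7, 4) - 136)*(-142) = ((-7)² - 136)*(-142) = (49 - 136)*(-142) = -87*(-142) = 12354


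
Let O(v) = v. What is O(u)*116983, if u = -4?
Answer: -467932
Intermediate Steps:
O(u)*116983 = -4*116983 = -467932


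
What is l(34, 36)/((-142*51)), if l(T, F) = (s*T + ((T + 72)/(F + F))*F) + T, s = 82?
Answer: -2875/7242 ≈ -0.39699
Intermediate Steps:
l(T, F) = 36 + 167*T/2 (l(T, F) = (82*T + ((T + 72)/(F + F))*F) + T = (82*T + ((72 + T)/((2*F)))*F) + T = (82*T + ((72 + T)*(1/(2*F)))*F) + T = (82*T + ((72 + T)/(2*F))*F) + T = (82*T + (36 + T/2)) + T = (36 + 165*T/2) + T = 36 + 167*T/2)
l(34, 36)/((-142*51)) = (36 + (167/2)*34)/((-142*51)) = (36 + 2839)/(-7242) = 2875*(-1/7242) = -2875/7242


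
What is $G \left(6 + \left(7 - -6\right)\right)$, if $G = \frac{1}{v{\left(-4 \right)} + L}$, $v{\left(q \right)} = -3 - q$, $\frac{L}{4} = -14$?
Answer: $- \frac{19}{55} \approx -0.34545$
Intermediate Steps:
$L = -56$ ($L = 4 \left(-14\right) = -56$)
$G = - \frac{1}{55}$ ($G = \frac{1}{\left(-3 - -4\right) - 56} = \frac{1}{\left(-3 + 4\right) - 56} = \frac{1}{1 - 56} = \frac{1}{-55} = - \frac{1}{55} \approx -0.018182$)
$G \left(6 + \left(7 - -6\right)\right) = - \frac{6 + \left(7 - -6\right)}{55} = - \frac{6 + \left(7 + 6\right)}{55} = - \frac{6 + 13}{55} = \left(- \frac{1}{55}\right) 19 = - \frac{19}{55}$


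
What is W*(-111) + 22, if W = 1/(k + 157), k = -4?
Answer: 1085/51 ≈ 21.275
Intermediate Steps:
W = 1/153 (W = 1/(-4 + 157) = 1/153 ≈ 0.0065359)
W*(-111) + 22 = (1/153)*(-111) + 22 = -37/51 + 22 = 1085/51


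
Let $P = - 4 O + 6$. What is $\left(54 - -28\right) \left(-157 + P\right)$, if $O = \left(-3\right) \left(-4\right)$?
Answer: $-16318$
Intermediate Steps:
$O = 12$
$P = -42$ ($P = \left(-4\right) 12 + 6 = -48 + 6 = -42$)
$\left(54 - -28\right) \left(-157 + P\right) = \left(54 - -28\right) \left(-157 - 42\right) = \left(54 + 28\right) \left(-199\right) = 82 \left(-199\right) = -16318$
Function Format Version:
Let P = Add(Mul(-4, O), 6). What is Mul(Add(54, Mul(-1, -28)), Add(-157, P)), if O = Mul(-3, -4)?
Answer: -16318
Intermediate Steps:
O = 12
P = -42 (P = Add(Mul(-4, 12), 6) = Add(-48, 6) = -42)
Mul(Add(54, Mul(-1, -28)), Add(-157, P)) = Mul(Add(54, Mul(-1, -28)), Add(-157, -42)) = Mul(Add(54, 28), -199) = Mul(82, -199) = -16318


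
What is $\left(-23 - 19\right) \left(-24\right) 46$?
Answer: $46368$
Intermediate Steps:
$\left(-23 - 19\right) \left(-24\right) 46 = \left(-42\right) \left(-24\right) 46 = 1008 \cdot 46 = 46368$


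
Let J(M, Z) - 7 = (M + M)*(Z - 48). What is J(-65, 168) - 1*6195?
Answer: -21788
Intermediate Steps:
J(M, Z) = 7 + 2*M*(-48 + Z) (J(M, Z) = 7 + (M + M)*(Z - 48) = 7 + (2*M)*(-48 + Z) = 7 + 2*M*(-48 + Z))
J(-65, 168) - 1*6195 = (7 - 96*(-65) + 2*(-65)*168) - 1*6195 = (7 + 6240 - 21840) - 6195 = -15593 - 6195 = -21788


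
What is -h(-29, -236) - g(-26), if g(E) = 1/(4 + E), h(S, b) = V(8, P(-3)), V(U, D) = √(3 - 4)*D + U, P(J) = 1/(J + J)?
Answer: -175/22 + I/6 ≈ -7.9545 + 0.16667*I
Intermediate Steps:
P(J) = 1/(2*J)
V(U, D) = U + I*D (V(U, D) = √(-1)*D + U = I*D + U = U + I*D)
h(S, b) = 8 - I/6 (h(S, b) = 8 + I*((½)/(-3)) = 8 + I*((½)*(-⅓)) = 8 + I*(-⅙) = 8 - I/6)
-h(-29, -236) - g(-26) = -(8 - I/6) - 1/(4 - 26) = (-8 + I/6) - 1/(-22) = (-8 + I/6) - 1*(-1/22) = (-8 + I/6) + 1/22 = -175/22 + I/6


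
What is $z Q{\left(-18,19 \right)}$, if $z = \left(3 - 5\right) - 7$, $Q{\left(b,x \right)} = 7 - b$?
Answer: $-225$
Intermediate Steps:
$z = -9$ ($z = -2 - 7 = -9$)
$z Q{\left(-18,19 \right)} = - 9 \left(7 - -18\right) = - 9 \left(7 + 18\right) = \left(-9\right) 25 = -225$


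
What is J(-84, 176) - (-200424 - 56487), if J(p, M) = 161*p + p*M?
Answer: 228603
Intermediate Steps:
J(p, M) = 161*p + M*p
J(-84, 176) - (-200424 - 56487) = -84*(161 + 176) - (-200424 - 56487) = -84*337 - 1*(-256911) = -28308 + 256911 = 228603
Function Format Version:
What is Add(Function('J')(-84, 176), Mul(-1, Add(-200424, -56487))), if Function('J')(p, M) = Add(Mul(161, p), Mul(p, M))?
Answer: 228603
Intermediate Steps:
Function('J')(p, M) = Add(Mul(161, p), Mul(M, p))
Add(Function('J')(-84, 176), Mul(-1, Add(-200424, -56487))) = Add(Mul(-84, Add(161, 176)), Mul(-1, Add(-200424, -56487))) = Add(Mul(-84, 337), Mul(-1, -256911)) = Add(-28308, 256911) = 228603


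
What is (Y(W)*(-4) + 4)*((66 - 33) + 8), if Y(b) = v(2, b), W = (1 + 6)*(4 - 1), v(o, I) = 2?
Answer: -164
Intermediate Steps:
W = 21 (W = 7*3 = 21)
Y(b) = 2
(Y(W)*(-4) + 4)*((66 - 33) + 8) = (2*(-4) + 4)*((66 - 33) + 8) = (-8 + 4)*(33 + 8) = -4*41 = -164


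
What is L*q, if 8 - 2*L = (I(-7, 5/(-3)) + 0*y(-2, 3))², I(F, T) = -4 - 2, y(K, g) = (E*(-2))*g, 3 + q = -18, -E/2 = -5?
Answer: 294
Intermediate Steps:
E = 10 (E = -2*(-5) = 10)
q = -21 (q = -3 - 18 = -21)
y(K, g) = -20*g (y(K, g) = (10*(-2))*g = -20*g)
I(F, T) = -6
L = -14 (L = 4 - (-6 + 0*(-20*3))²/2 = 4 - (-6 + 0*(-60))²/2 = 4 - (-6 + 0)²/2 = 4 - ½*(-6)² = 4 - ½*36 = 4 - 18 = -14)
L*q = -14*(-21) = 294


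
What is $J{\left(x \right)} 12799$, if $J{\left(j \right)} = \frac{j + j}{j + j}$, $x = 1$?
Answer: $12799$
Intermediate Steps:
$J{\left(j \right)} = 1$ ($J{\left(j \right)} = \frac{2 j}{2 j} = 2 j \frac{1}{2 j} = 1$)
$J{\left(x \right)} 12799 = 1 \cdot 12799 = 12799$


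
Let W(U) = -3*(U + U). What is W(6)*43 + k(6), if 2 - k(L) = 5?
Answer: -1551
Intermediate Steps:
W(U) = -6*U
k(L) = -3 (k(L) = 2 - 1*5 = 2 - 5 = -3)
W(6)*43 + k(6) = -6*6*43 - 3 = -36*43 - 3 = -1548 - 3 = -1551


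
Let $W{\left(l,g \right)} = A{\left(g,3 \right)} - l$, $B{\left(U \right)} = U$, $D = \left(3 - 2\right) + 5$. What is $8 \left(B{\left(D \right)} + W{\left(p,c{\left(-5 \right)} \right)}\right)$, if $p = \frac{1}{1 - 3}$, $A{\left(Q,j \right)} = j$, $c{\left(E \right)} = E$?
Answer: $76$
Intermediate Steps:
$D = 6$ ($D = 1 + 5 = 6$)
$p = - \frac{1}{2}$ ($p = \frac{1}{-2} = - \frac{1}{2} \approx -0.5$)
$W{\left(l,g \right)} = 3 - l$
$8 \left(B{\left(D \right)} + W{\left(p,c{\left(-5 \right)} \right)}\right) = 8 \left(6 + \left(3 - - \frac{1}{2}\right)\right) = 8 \left(6 + \left(3 + \frac{1}{2}\right)\right) = 8 \left(6 + \frac{7}{2}\right) = 8 \cdot \frac{19}{2} = 76$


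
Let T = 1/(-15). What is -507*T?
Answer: 169/5 ≈ 33.800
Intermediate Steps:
T = -1/15 ≈ -0.066667
-507*T = -507*(-1/15) = 169/5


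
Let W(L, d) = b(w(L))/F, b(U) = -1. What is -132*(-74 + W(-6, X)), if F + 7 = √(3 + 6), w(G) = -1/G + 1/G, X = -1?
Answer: 9735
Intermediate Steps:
w(G) = 0 (w(G) = -1/G + 1/G = 0)
F = -4 (F = -7 + √(3 + 6) = -7 + √9 = -7 + 3 = -4)
W(L, d) = ¼ (W(L, d) = -1/(-4) = -1*(-¼) = ¼)
-132*(-74 + W(-6, X)) = -132*(-74 + ¼) = -132*(-295/4) = 9735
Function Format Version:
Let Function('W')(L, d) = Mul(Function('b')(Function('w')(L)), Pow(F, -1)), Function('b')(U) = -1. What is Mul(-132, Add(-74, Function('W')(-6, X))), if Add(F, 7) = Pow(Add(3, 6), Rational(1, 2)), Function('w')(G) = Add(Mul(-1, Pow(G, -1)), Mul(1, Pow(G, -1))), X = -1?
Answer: 9735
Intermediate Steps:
Function('w')(G) = 0 (Function('w')(G) = Add(Mul(-1, Pow(G, -1)), Pow(G, -1)) = 0)
F = -4 (F = Add(-7, Pow(Add(3, 6), Rational(1, 2))) = Add(-7, Pow(9, Rational(1, 2))) = Add(-7, 3) = -4)
Function('W')(L, d) = Rational(1, 4) (Function('W')(L, d) = Mul(-1, Pow(-4, -1)) = Mul(-1, Rational(-1, 4)) = Rational(1, 4))
Mul(-132, Add(-74, Function('W')(-6, X))) = Mul(-132, Add(-74, Rational(1, 4))) = Mul(-132, Rational(-295, 4)) = 9735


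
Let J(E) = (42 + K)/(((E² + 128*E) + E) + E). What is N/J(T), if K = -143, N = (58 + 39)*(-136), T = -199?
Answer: 181139352/101 ≈ 1.7935e+6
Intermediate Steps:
N = -13192 (N = 97*(-136) = -13192)
J(E) = -101/(E² + 130*E) (J(E) = (42 - 143)/(((E² + 128*E) + E) + E) = -101/((E² + 129*E) + E) = -101/(E² + 130*E))
N/J(T) = -13192/((-101/(-199*(130 - 199)))) = -13192/((-101*(-1/199)/(-69))) = -13192/((-101*(-1/199)*(-1/69))) = -13192/(-101/13731) = -13192*(-13731/101) = 181139352/101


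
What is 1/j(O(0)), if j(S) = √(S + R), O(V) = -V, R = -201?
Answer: -I*√201/201 ≈ -0.070535*I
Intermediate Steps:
j(S) = √(-201 + S) (j(S) = √(S - 201) = √(-201 + S))
1/j(O(0)) = 1/(√(-201 - 1*0)) = 1/(√(-201 + 0)) = 1/(√(-201)) = 1/(I*√201) = -I*√201/201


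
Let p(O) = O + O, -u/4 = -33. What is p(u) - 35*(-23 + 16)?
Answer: 509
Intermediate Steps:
u = 132 (u = -4*(-33) = 132)
p(O) = 2*O
p(u) - 35*(-23 + 16) = 2*132 - 35*(-23 + 16) = 264 - 35*(-7) = 264 - 1*(-245) = 264 + 245 = 509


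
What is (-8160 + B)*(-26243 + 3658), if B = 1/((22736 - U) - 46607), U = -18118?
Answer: 1060241103385/5753 ≈ 1.8429e+8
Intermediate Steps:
B = -1/5753 (B = 1/((22736 - 1*(-18118)) - 46607) = 1/((22736 + 18118) - 46607) = 1/(40854 - 46607) = 1/(-5753) = -1/5753 ≈ -0.00017382)
(-8160 + B)*(-26243 + 3658) = (-8160 - 1/5753)*(-26243 + 3658) = -46944481/5753*(-22585) = 1060241103385/5753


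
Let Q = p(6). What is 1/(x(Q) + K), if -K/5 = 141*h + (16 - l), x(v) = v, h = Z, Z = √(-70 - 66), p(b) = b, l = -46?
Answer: I/(2*(-152*I + 705*√34)) ≈ -4.4912e-6 + 0.00012146*I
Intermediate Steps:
Z = 2*I*√34 (Z = √(-136) = 2*I*√34 ≈ 11.662*I)
Q = 6
h = 2*I*√34 ≈ 11.662*I
K = -310 - 1410*I*√34 (K = -5*(141*(2*I*√34) + (16 - 1*(-46))) = -5*(282*I*√34 + (16 + 46)) = -5*(282*I*√34 + 62) = -5*(62 + 282*I*√34) = -310 - 1410*I*√34 ≈ -310.0 - 8221.6*I)
1/(x(Q) + K) = 1/(6 + (-310 - 1410*I*√34)) = 1/(-304 - 1410*I*√34)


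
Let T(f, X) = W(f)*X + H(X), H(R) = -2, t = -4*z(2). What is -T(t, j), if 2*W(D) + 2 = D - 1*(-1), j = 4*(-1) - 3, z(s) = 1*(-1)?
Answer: 25/2 ≈ 12.500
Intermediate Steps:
z(s) = -1
j = -7 (j = -4 - 3 = -7)
t = 4 (t = -4*(-1) = 4)
W(D) = -1/2 + D/2 (W(D) = -1 + (D - 1*(-1))/2 = -1 + (D + 1)/2 = -1 + (1 + D)/2 = -1 + (1/2 + D/2) = -1/2 + D/2)
T(f, X) = -2 + X*(-1/2 + f/2) (T(f, X) = (-1/2 + f/2)*X - 2 = X*(-1/2 + f/2) - 2 = -2 + X*(-1/2 + f/2))
-T(t, j) = -(-2 + (1/2)*(-7)*(-1 + 4)) = -(-2 + (1/2)*(-7)*3) = -(-2 - 21/2) = -1*(-25/2) = 25/2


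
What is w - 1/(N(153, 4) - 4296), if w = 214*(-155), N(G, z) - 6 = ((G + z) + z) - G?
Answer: -142033939/4282 ≈ -33170.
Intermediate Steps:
N(G, z) = 6 + 2*z (N(G, z) = 6 + (((G + z) + z) - G) = 6 + ((G + 2*z) - G) = 6 + 2*z)
w = -33170
w - 1/(N(153, 4) - 4296) = -33170 - 1/((6 + 2*4) - 4296) = -33170 - 1/((6 + 8) - 4296) = -33170 - 1/(14 - 4296) = -33170 - 1/(-4282) = -33170 - 1*(-1/4282) = -33170 + 1/4282 = -142033939/4282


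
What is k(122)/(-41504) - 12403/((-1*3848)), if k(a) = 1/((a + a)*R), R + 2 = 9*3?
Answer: 392515259919/121776886400 ≈ 3.2232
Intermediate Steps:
R = 25 (R = -2 + 9*3 = -2 + 27 = 25)
k(a) = 1/(50*a) (k(a) = 1/((a + a)*25) = (1/25)/(2*a) = (1/(2*a))*(1/25) = 1/(50*a))
k(122)/(-41504) - 12403/((-1*3848)) = ((1/50)/122)/(-41504) - 12403/((-1*3848)) = ((1/50)*(1/122))*(-1/41504) - 12403/(-3848) = (1/6100)*(-1/41504) - 12403*(-1/3848) = -1/253174400 + 12403/3848 = 392515259919/121776886400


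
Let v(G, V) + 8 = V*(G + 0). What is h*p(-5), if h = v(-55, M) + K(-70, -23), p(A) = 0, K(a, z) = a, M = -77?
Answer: 0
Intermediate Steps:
v(G, V) = -8 + G*V (v(G, V) = -8 + V*(G + 0) = -8 + V*G = -8 + G*V)
h = 4157 (h = (-8 - 55*(-77)) - 70 = (-8 + 4235) - 70 = 4227 - 70 = 4157)
h*p(-5) = 4157*0 = 0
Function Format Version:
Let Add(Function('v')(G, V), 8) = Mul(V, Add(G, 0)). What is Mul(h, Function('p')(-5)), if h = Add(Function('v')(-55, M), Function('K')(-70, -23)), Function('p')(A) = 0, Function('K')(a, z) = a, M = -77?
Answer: 0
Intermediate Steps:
Function('v')(G, V) = Add(-8, Mul(G, V)) (Function('v')(G, V) = Add(-8, Mul(V, Add(G, 0))) = Add(-8, Mul(V, G)) = Add(-8, Mul(G, V)))
h = 4157 (h = Add(Add(-8, Mul(-55, -77)), -70) = Add(Add(-8, 4235), -70) = Add(4227, -70) = 4157)
Mul(h, Function('p')(-5)) = Mul(4157, 0) = 0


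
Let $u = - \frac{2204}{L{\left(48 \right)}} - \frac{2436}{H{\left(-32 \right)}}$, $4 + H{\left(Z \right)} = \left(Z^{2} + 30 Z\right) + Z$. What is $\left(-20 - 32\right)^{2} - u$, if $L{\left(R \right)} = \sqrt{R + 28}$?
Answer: $2791 + 58 \sqrt{19} \approx 3043.8$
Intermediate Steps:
$L{\left(R \right)} = \sqrt{28 + R}$
$H{\left(Z \right)} = -4 + Z^{2} + 31 Z$ ($H{\left(Z \right)} = -4 + \left(\left(Z^{2} + 30 Z\right) + Z\right) = -4 + \left(Z^{2} + 31 Z\right) = -4 + Z^{2} + 31 Z$)
$u = -87 - 58 \sqrt{19}$ ($u = - \frac{2204}{\sqrt{28 + 48}} - \frac{2436}{-4 + \left(-32\right)^{2} + 31 \left(-32\right)} = - \frac{2204}{\sqrt{76}} - \frac{2436}{-4 + 1024 - 992} = - \frac{2204}{2 \sqrt{19}} - \frac{2436}{28} = - 2204 \frac{\sqrt{19}}{38} - 87 = - 58 \sqrt{19} - 87 = -87 - 58 \sqrt{19} \approx -339.82$)
$\left(-20 - 32\right)^{2} - u = \left(-20 - 32\right)^{2} - \left(-87 - 58 \sqrt{19}\right) = \left(-52\right)^{2} + \left(87 + 58 \sqrt{19}\right) = 2704 + \left(87 + 58 \sqrt{19}\right) = 2791 + 58 \sqrt{19}$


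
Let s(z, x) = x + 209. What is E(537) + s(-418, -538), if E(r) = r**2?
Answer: 288040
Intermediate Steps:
s(z, x) = 209 + x
E(537) + s(-418, -538) = 537**2 + (209 - 538) = 288369 - 329 = 288040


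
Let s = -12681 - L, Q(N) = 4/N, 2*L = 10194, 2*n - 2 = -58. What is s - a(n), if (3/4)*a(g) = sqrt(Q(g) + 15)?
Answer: -17778 - 8*sqrt(182)/21 ≈ -17783.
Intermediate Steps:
n = -28 (n = 1 + (1/2)*(-58) = 1 - 29 = -28)
L = 5097 (L = (1/2)*10194 = 5097)
a(g) = 4*sqrt(15 + 4/g)/3 (a(g) = 4*sqrt(4/g + 15)/3 = 4*sqrt(15 + 4/g)/3)
s = -17778 (s = -12681 - 1*5097 = -12681 - 5097 = -17778)
s - a(n) = -17778 - 4*sqrt(15 + 4/(-28))/3 = -17778 - 4*sqrt(15 + 4*(-1/28))/3 = -17778 - 4*sqrt(15 - 1/7)/3 = -17778 - 4*sqrt(104/7)/3 = -17778 - 4*2*sqrt(182)/7/3 = -17778 - 8*sqrt(182)/21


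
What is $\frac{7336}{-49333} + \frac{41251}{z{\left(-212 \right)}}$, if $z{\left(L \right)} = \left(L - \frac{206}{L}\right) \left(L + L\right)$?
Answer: $\frac{1378639647}{4414119508} \approx 0.31233$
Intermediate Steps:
$z{\left(L \right)} = 2 L \left(L - \frac{206}{L}\right)$ ($z{\left(L \right)} = \left(L - \frac{206}{L}\right) 2 L = 2 L \left(L - \frac{206}{L}\right)$)
$\frac{7336}{-49333} + \frac{41251}{z{\left(-212 \right)}} = \frac{7336}{-49333} + \frac{41251}{-412 + 2 \left(-212\right)^{2}} = 7336 \left(- \frac{1}{49333}\right) + \frac{41251}{-412 + 2 \cdot 44944} = - \frac{7336}{49333} + \frac{41251}{-412 + 89888} = - \frac{7336}{49333} + \frac{41251}{89476} = \frac{1378639647}{4414119508}$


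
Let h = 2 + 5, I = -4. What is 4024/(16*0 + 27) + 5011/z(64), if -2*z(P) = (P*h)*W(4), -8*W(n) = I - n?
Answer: 766079/6048 ≈ 126.67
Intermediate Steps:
h = 7
W(n) = ½ + n/8 (W(n) = -(-4 - n)/8 = ½ + n/8)
z(P) = -7*P/2 (z(P) = -P*7*(½ + (⅛)*4)/2 = -7*P*(½ + ½)/2 = -7*P/2)
4024/(16*0 + 27) + 5011/z(64) = 4024/(16*0 + 27) + 5011/((-7/2*64)) = 4024/(0 + 27) + 5011/(-224) = 4024/27 + 5011*(-1/224) = 4024*(1/27) - 5011/224 = 4024/27 - 5011/224 = 766079/6048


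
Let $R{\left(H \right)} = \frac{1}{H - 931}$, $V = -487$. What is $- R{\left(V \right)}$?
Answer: $\frac{1}{1418} \approx 0.00070522$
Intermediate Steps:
$R{\left(H \right)} = \frac{1}{-931 + H}$
$- R{\left(V \right)} = - \frac{1}{-931 - 487} = - \frac{1}{-1418} = \left(-1\right) \left(- \frac{1}{1418}\right) = \frac{1}{1418}$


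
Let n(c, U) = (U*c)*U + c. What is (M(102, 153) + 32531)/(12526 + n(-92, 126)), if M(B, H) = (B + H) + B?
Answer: -16444/724079 ≈ -0.022710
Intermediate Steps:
n(c, U) = c + c*U² (n(c, U) = c*U² + c = c + c*U²)
M(B, H) = H + 2*B
(M(102, 153) + 32531)/(12526 + n(-92, 126)) = ((153 + 2*102) + 32531)/(12526 - 92*(1 + 126²)) = ((153 + 204) + 32531)/(12526 - 92*(1 + 15876)) = (357 + 32531)/(12526 - 92*15877) = 32888/(12526 - 1460684) = 32888/(-1448158) = 32888*(-1/1448158) = -16444/724079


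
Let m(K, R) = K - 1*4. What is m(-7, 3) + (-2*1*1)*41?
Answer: -93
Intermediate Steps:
m(K, R) = -4 + K (m(K, R) = K - 4 = -4 + K)
m(-7, 3) + (-2*1*1)*41 = (-4 - 7) + (-2*1*1)*41 = -11 - 2*1*41 = -11 - 2*41 = -11 - 82 = -93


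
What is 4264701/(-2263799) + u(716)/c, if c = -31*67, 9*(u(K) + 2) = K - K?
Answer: -8853256379/4701910523 ≈ -1.8829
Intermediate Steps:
u(K) = -2 (u(K) = -2 + (K - K)/9 = -2 + (1/9)*0 = -2 + 0 = -2)
c = -2077
4264701/(-2263799) + u(716)/c = 4264701/(-2263799) - 2/(-2077) = 4264701*(-1/2263799) - 2*(-1/2077) = -4264701/2263799 + 2/2077 = -8853256379/4701910523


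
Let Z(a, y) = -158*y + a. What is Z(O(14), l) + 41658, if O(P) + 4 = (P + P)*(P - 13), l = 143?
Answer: 19088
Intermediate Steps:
O(P) = -4 + 2*P*(-13 + P) (O(P) = -4 + (P + P)*(P - 13) = -4 + (2*P)*(-13 + P) = -4 + 2*P*(-13 + P))
Z(a, y) = a - 158*y
Z(O(14), l) + 41658 = ((-4 - 26*14 + 2*14²) - 158*143) + 41658 = ((-4 - 364 + 2*196) - 22594) + 41658 = ((-4 - 364 + 392) - 22594) + 41658 = (24 - 22594) + 41658 = -22570 + 41658 = 19088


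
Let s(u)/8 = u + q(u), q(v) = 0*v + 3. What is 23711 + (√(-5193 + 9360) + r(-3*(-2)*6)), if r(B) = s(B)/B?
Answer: 71159/3 + 3*√463 ≈ 23784.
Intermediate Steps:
q(v) = 3 (q(v) = 0 + 3 = 3)
s(u) = 24 + 8*u (s(u) = 8*(u + 3) = 8*(3 + u) = 24 + 8*u)
r(B) = (24 + 8*B)/B
23711 + (√(-5193 + 9360) + r(-3*(-2)*6)) = 23711 + (√(-5193 + 9360) + (8 + 24/((-3*(-2)*6)))) = 23711 + (√4167 + (8 + 24/((6*6)))) = 23711 + (3*√463 + (8 + 24/36)) = 23711 + (3*√463 + (8 + 24*(1/36))) = 23711 + (3*√463 + (8 + ⅔)) = 23711 + (3*√463 + 26/3) = 23711 + (26/3 + 3*√463) = 71159/3 + 3*√463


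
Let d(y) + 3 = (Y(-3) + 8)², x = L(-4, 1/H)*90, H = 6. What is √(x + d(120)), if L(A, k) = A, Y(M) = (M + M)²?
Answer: 11*√13 ≈ 39.661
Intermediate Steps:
Y(M) = 4*M² (Y(M) = (2*M)² = 4*M²)
x = -360 (x = -4*90 = -360)
d(y) = 1933 (d(y) = -3 + (4*(-3)² + 8)² = -3 + (4*9 + 8)² = -3 + (36 + 8)² = -3 + 44² = -3 + 1936 = 1933)
√(x + d(120)) = √(-360 + 1933) = √1573 = 11*√13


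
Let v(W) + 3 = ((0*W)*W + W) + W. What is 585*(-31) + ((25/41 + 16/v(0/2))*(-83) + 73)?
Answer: -2173403/123 ≈ -17670.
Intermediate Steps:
v(W) = -3 + 2*W (v(W) = -3 + (((0*W)*W + W) + W) = -3 + ((0*W + W) + W) = -3 + ((0 + W) + W) = -3 + (W + W) = -3 + 2*W)
585*(-31) + ((25/41 + 16/v(0/2))*(-83) + 73) = 585*(-31) + ((25/41 + 16/(-3 + 2*(0/2)))*(-83) + 73) = -18135 + ((25*(1/41) + 16/(-3 + 2*(0*(½))))*(-83) + 73) = -18135 + ((25/41 + 16/(-3 + 2*0))*(-83) + 73) = -18135 + ((25/41 + 16/(-3 + 0))*(-83) + 73) = -18135 + ((25/41 + 16/(-3))*(-83) + 73) = -18135 + ((25/41 + 16*(-⅓))*(-83) + 73) = -18135 + ((25/41 - 16/3)*(-83) + 73) = -18135 + (-581/123*(-83) + 73) = -18135 + (48223/123 + 73) = -18135 + 57202/123 = -2173403/123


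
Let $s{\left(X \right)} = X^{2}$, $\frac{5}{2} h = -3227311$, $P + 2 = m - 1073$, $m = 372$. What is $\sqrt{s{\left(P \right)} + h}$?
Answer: $\frac{i \sqrt{19917885}}{5} \approx 892.59 i$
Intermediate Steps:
$P = -703$ ($P = -2 + \left(372 - 1073\right) = -2 - 701 = -703$)
$h = - \frac{6454622}{5}$ ($h = \frac{2}{5} \left(-3227311\right) = - \frac{6454622}{5} \approx -1.2909 \cdot 10^{6}$)
$\sqrt{s{\left(P \right)} + h} = \sqrt{\left(-703\right)^{2} - \frac{6454622}{5}} = \sqrt{494209 - \frac{6454622}{5}} = \sqrt{- \frac{3983577}{5}} = \frac{i \sqrt{19917885}}{5}$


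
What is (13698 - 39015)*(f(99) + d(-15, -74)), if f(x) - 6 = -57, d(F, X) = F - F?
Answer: 1291167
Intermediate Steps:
d(F, X) = 0
f(x) = -51 (f(x) = 6 - 57 = -51)
(13698 - 39015)*(f(99) + d(-15, -74)) = (13698 - 39015)*(-51 + 0) = -25317*(-51) = 1291167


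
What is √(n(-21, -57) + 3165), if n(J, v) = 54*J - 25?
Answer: √2006 ≈ 44.788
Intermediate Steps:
n(J, v) = -25 + 54*J
√(n(-21, -57) + 3165) = √((-25 + 54*(-21)) + 3165) = √((-25 - 1134) + 3165) = √(-1159 + 3165) = √2006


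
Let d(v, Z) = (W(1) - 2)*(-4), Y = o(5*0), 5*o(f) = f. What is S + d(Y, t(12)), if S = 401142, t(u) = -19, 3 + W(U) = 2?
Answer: 401154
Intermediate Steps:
o(f) = f/5
W(U) = -1 (W(U) = -3 + 2 = -1)
Y = 0 (Y = (5*0)/5 = (1/5)*0 = 0)
d(v, Z) = 12 (d(v, Z) = (-1 - 2)*(-4) = -3*(-4) = 12)
S + d(Y, t(12)) = 401142 + 12 = 401154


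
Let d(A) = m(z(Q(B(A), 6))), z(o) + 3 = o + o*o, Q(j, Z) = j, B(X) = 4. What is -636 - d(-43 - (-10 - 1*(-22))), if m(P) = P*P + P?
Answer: -942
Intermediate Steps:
z(o) = -3 + o + o² (z(o) = -3 + (o + o*o) = -3 + (o + o²) = -3 + o + o²)
m(P) = P + P² (m(P) = P² + P = P + P²)
d(A) = 306 (d(A) = (-3 + 4 + 4²)*(1 + (-3 + 4 + 4²)) = (-3 + 4 + 16)*(1 + (-3 + 4 + 16)) = 17*(1 + 17) = 17*18 = 306)
-636 - d(-43 - (-10 - 1*(-22))) = -636 - 1*306 = -636 - 306 = -942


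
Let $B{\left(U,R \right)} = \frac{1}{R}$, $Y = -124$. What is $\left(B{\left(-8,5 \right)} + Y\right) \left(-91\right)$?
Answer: $\frac{56329}{5} \approx 11266.0$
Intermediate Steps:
$\left(B{\left(-8,5 \right)} + Y\right) \left(-91\right) = \left(\frac{1}{5} - 124\right) \left(-91\right) = \left(- \frac{619}{5}\right) \left(-91\right) = \frac{56329}{5}$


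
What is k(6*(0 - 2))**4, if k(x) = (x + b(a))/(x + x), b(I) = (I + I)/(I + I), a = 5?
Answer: 14641/331776 ≈ 0.044129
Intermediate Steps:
b(I) = 1 (b(I) = (2*I)/((2*I)) = (2*I)*(1/(2*I)) = 1)
k(x) = (1 + x)/(2*x) (k(x) = (x + 1)/(x + x) = (1 + x)/((2*x)) = (1 + x)*(1/(2*x)) = (1 + x)/(2*x))
k(6*(0 - 2))**4 = ((1 + 6*(0 - 2))/(2*((6*(0 - 2)))))**4 = ((1 + 6*(-2))/(2*((6*(-2)))))**4 = ((1/2)*(1 - 12)/(-12))**4 = ((1/2)*(-1/12)*(-11))**4 = (11/24)**4 = 14641/331776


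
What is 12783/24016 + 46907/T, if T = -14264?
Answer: -118022725/42820528 ≈ -2.7562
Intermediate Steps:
12783/24016 + 46907/T = 12783/24016 + 46907/(-14264) = 12783*(1/24016) + 46907*(-1/14264) = 12783/24016 - 46907/14264 = -118022725/42820528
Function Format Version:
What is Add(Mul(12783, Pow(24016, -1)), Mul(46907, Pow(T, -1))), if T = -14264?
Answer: Rational(-118022725, 42820528) ≈ -2.7562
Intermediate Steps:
Add(Mul(12783, Pow(24016, -1)), Mul(46907, Pow(T, -1))) = Add(Mul(12783, Pow(24016, -1)), Mul(46907, Pow(-14264, -1))) = Add(Mul(12783, Rational(1, 24016)), Mul(46907, Rational(-1, 14264))) = Add(Rational(12783, 24016), Rational(-46907, 14264)) = Rational(-118022725, 42820528)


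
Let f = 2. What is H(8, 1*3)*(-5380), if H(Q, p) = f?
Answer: -10760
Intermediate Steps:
H(Q, p) = 2
H(8, 1*3)*(-5380) = 2*(-5380) = -10760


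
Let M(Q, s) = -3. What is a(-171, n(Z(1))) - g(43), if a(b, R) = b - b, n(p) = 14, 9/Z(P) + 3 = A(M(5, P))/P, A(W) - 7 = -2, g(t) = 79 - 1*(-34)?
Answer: -113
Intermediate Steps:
g(t) = 113 (g(t) = 79 + 34 = 113)
A(W) = 5 (A(W) = 7 - 2 = 5)
Z(P) = 9/(-3 + 5/P)
a(b, R) = 0
a(-171, n(Z(1))) - g(43) = 0 - 1*113 = 0 - 113 = -113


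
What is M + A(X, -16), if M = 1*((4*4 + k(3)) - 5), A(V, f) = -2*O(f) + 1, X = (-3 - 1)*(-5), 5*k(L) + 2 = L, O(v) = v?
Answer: 221/5 ≈ 44.200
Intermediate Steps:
k(L) = -⅖ + L/5
X = 20 (X = -4*(-5) = 20)
A(V, f) = 1 - 2*f (A(V, f) = -2*f + 1 = 1 - 2*f)
M = 56/5 (M = 1*((4*4 + (-⅖ + (⅕)*3)) - 5) = 1*((16 + (-⅖ + ⅗)) - 5) = 1*((16 + ⅕) - 5) = 1*(81/5 - 5) = 1*(56/5) = 56/5 ≈ 11.200)
M + A(X, -16) = 56/5 + (1 - 2*(-16)) = 56/5 + (1 + 32) = 56/5 + 33 = 221/5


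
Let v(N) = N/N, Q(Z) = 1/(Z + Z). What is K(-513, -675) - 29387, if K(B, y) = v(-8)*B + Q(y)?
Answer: -40365001/1350 ≈ -29900.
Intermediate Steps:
Q(Z) = 1/(2*Z)
v(N) = 1
K(B, y) = B + 1/(2*y) (K(B, y) = 1*B + 1/(2*y) = B + 1/(2*y))
K(-513, -675) - 29387 = (-513 + (½)/(-675)) - 29387 = (-513 + (½)*(-1/675)) - 29387 = (-513 - 1/1350) - 29387 = -692551/1350 - 29387 = -40365001/1350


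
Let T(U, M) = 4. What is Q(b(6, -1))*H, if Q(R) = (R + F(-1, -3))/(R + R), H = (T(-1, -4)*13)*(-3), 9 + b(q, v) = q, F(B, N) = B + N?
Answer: -182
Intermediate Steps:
b(q, v) = -9 + q
H = -156 (H = (4*13)*(-3) = 52*(-3) = -156)
Q(R) = (-4 + R)/(2*R) (Q(R) = (R + (-1 - 3))/(R + R) = (R - 4)/((2*R)) = (-4 + R)*(1/(2*R)) = (-4 + R)/(2*R))
Q(b(6, -1))*H = ((-4 + (-9 + 6))/(2*(-9 + 6)))*(-156) = ((½)*(-4 - 3)/(-3))*(-156) = ((½)*(-⅓)*(-7))*(-156) = (7/6)*(-156) = -182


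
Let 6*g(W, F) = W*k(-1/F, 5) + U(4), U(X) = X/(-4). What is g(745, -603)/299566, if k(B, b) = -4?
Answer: -2981/1797396 ≈ -0.0016585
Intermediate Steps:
U(X) = -X/4 (U(X) = X*(-¼) = -X/4)
g(W, F) = -⅙ - 2*W/3 (g(W, F) = (W*(-4) - ¼*4)/6 = (-4*W - 1)/6 = (-1 - 4*W)/6 = -⅙ - 2*W/3)
g(745, -603)/299566 = (-⅙ - ⅔*745)/299566 = (-⅙ - 1490/3)*(1/299566) = -2981/6*1/299566 = -2981/1797396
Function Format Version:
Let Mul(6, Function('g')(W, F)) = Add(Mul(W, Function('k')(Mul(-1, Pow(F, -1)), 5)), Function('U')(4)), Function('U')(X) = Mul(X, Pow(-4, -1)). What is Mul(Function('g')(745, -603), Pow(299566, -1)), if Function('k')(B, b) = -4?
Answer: Rational(-2981, 1797396) ≈ -0.0016585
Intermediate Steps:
Function('U')(X) = Mul(Rational(-1, 4), X) (Function('U')(X) = Mul(X, Rational(-1, 4)) = Mul(Rational(-1, 4), X))
Function('g')(W, F) = Add(Rational(-1, 6), Mul(Rational(-2, 3), W)) (Function('g')(W, F) = Mul(Rational(1, 6), Add(Mul(W, -4), Mul(Rational(-1, 4), 4))) = Mul(Rational(1, 6), Add(Mul(-4, W), -1)) = Mul(Rational(1, 6), Add(-1, Mul(-4, W))) = Add(Rational(-1, 6), Mul(Rational(-2, 3), W)))
Mul(Function('g')(745, -603), Pow(299566, -1)) = Mul(Add(Rational(-1, 6), Mul(Rational(-2, 3), 745)), Pow(299566, -1)) = Mul(Add(Rational(-1, 6), Rational(-1490, 3)), Rational(1, 299566)) = Mul(Rational(-2981, 6), Rational(1, 299566)) = Rational(-2981, 1797396)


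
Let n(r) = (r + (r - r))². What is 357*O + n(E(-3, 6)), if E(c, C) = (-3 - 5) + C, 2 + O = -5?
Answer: -2495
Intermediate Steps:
O = -7 (O = -2 - 5 = -7)
E(c, C) = -8 + C
n(r) = r² (n(r) = (r + 0)² = r²)
357*O + n(E(-3, 6)) = 357*(-7) + (-8 + 6)² = -2499 + (-2)² = -2499 + 4 = -2495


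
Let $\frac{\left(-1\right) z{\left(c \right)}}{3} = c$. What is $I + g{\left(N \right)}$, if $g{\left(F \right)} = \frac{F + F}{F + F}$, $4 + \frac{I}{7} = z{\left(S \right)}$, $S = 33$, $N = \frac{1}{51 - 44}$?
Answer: $-720$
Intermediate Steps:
$N = \frac{1}{7} \approx 0.14286$
$z{\left(c \right)} = - 3 c$
$I = -721$ ($I = -28 + 7 \left(\left(-3\right) 33\right) = -28 + 7 \left(-99\right) = -28 - 693 = -721$)
$g{\left(F \right)} = 1$ ($g{\left(F \right)} = \frac{2 F}{2 F} = 2 F \frac{1}{2 F} = 1$)
$I + g{\left(N \right)} = -721 + 1 = -720$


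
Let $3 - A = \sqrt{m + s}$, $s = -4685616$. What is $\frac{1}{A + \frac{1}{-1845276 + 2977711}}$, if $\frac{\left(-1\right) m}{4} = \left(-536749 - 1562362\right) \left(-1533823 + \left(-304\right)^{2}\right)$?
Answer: $\frac{1923614110055}{7760304495494882322988268} + \frac{1282409029225 i \sqrt{3025674460581}}{7760304495494882322988268} \approx 2.4788 \cdot 10^{-13} + 2.8745 \cdot 10^{-7} i$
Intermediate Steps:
$m = -12102693156708$ ($m = - 4 \left(-536749 - 1562362\right) \left(-1533823 + \left(-304\right)^{2}\right) = - 4 \left(- 2099111 \left(-1533823 + 92416\right)\right) = - 4 \left(\left(-2099111\right) \left(-1441407\right)\right) = \left(-4\right) 3025673289177 = -12102693156708$)
$A = 3 - 2 i \sqrt{3025674460581}$ ($A = 3 - \sqrt{-12102693156708 - 4685616} = 3 - \sqrt{-12102697842324} = 3 - 2 i \sqrt{3025674460581} \approx 3.0 - 3.4789 \cdot 10^{6} i$)
$\frac{1}{A + \frac{1}{-1845276 + 2977711}} = \frac{1}{\left(3 - 2 i \sqrt{3025674460581}\right) + \frac{1}{-1845276 + 2977711}} = \frac{1}{\left(3 - 2 i \sqrt{3025674460581}\right) + \frac{1}{1132435}} = \frac{1}{\frac{3397306}{1132435} - 2 i \sqrt{3025674460581}}$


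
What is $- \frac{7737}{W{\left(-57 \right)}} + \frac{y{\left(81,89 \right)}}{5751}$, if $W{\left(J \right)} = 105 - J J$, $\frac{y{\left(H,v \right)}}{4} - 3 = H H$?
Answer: $\frac{14116039}{2009016} \approx 7.0263$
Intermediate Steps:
$y{\left(H,v \right)} = 12 + 4 H^{2}$ ($y{\left(H,v \right)} = 12 + 4 H H = 12 + 4 H^{2}$)
$W{\left(J \right)} = 105 - J^{2}$
$- \frac{7737}{W{\left(-57 \right)}} + \frac{y{\left(81,89 \right)}}{5751} = - \frac{7737}{105 - \left(-57\right)^{2}} + \frac{12 + 4 \cdot 81^{2}}{5751} = - \frac{7737}{105 - 3249} + \left(12 + 4 \cdot 6561\right) \frac{1}{5751} = - \frac{7737}{105 - 3249} + \left(12 + 26244\right) \frac{1}{5751} = - \frac{7737}{-3144} + 26256 \cdot \frac{1}{5751} = \left(-7737\right) \left(- \frac{1}{3144}\right) + \frac{8752}{1917} = \frac{2579}{1048} + \frac{8752}{1917} = \frac{14116039}{2009016}$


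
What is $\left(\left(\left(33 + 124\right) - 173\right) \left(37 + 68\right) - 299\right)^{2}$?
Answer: $3916441$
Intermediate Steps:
$\left(\left(\left(33 + 124\right) - 173\right) \left(37 + 68\right) - 299\right)^{2} = \left(\left(157 - 173\right) 105 - 299\right)^{2} = \left(\left(-16\right) 105 - 299\right)^{2} = \left(-1680 - 299\right)^{2} = \left(-1979\right)^{2} = 3916441$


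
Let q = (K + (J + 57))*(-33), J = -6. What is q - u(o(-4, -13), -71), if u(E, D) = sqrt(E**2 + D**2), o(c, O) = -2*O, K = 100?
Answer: -4983 - sqrt(5717) ≈ -5058.6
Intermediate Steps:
q = -4983 (q = (100 + (-6 + 57))*(-33) = (100 + 51)*(-33) = 151*(-33) = -4983)
u(E, D) = sqrt(D**2 + E**2)
q - u(o(-4, -13), -71) = -4983 - sqrt((-71)**2 + (-2*(-13))**2) = -4983 - sqrt(5041 + 26**2) = -4983 - sqrt(5041 + 676) = -4983 - sqrt(5717)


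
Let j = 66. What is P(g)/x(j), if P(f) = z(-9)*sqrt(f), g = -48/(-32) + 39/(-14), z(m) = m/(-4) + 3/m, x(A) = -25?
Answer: -23*I*sqrt(7)/700 ≈ -0.086932*I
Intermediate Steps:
z(m) = 3/m - m/4 (z(m) = m*(-1/4) + 3/m = -m/4 + 3/m = 3/m - m/4)
g = -9/7 (g = -48*(-1/32) + 39*(-1/14) = 3/2 - 39/14 = -9/7 ≈ -1.2857)
P(f) = 23*sqrt(f)/12 (P(f) = (3/(-9) - 1/4*(-9))*sqrt(f) = (3*(-1/9) + 9/4)*sqrt(f) = (-1/3 + 9/4)*sqrt(f) = 23*sqrt(f)/12)
P(g)/x(j) = (23*sqrt(-9/7)/12)/(-25) = (23*(3*I*sqrt(7)/7)/12)*(-1/25) = (23*I*sqrt(7)/28)*(-1/25) = -23*I*sqrt(7)/700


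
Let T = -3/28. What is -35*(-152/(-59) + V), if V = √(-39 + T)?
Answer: -5320/59 - 5*I*√7665/2 ≈ -90.169 - 218.88*I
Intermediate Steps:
T = -3/28 (T = -3*1/28 = -3/28 ≈ -0.10714)
V = I*√7665/14 (V = √(-39 - 3/28) = √(-1095/28) = I*√7665/14 ≈ 6.2536*I)
-35*(-152/(-59) + V) = -35*(-152/(-59) + I*√7665/14) = -35*(-152*(-1/59) + I*√7665/14) = -35*(152/59 + I*√7665/14) = -5320/59 - 5*I*√7665/2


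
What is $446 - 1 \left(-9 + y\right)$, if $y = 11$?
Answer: $444$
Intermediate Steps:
$446 - 1 \left(-9 + y\right) = 446 - 1 \left(-9 + 11\right) = 446 - 1 \cdot 2 = 446 - 2 = 444$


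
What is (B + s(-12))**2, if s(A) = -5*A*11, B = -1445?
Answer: 616225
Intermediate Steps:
s(A) = -55*A
(B + s(-12))**2 = (-1445 - 55*(-12))**2 = (-1445 + 660)**2 = (-785)**2 = 616225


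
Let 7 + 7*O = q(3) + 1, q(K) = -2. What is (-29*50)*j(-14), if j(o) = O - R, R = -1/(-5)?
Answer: 13630/7 ≈ 1947.1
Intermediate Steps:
O = -8/7 (O = -1 + (-2 + 1)/7 = -1 + (⅐)*(-1) = -1 - ⅐ = -8/7 ≈ -1.1429)
R = ⅕ (R = -1*(-⅕) = ⅕ ≈ 0.20000)
j(o) = -47/35 (j(o) = -8/7 - 1*⅕ = -8/7 - ⅕ = -47/35)
(-29*50)*j(-14) = -29*50*(-47/35) = -1450*(-47/35) = 13630/7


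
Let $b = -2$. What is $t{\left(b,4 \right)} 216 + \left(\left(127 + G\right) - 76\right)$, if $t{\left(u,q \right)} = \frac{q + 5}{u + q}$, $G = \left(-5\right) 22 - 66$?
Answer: $847$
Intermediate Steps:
$G = -176$ ($G = -110 - 66 = -176$)
$t{\left(u,q \right)} = \frac{5 + q}{q + u}$
$t{\left(b,4 \right)} 216 + \left(\left(127 + G\right) - 76\right) = \frac{5 + 4}{4 - 2} \cdot 216 + \left(\left(127 - 176\right) - 76\right) = \frac{1}{2} \cdot 9 \cdot 216 - 125 = \frac{9}{2} \cdot 216 - 125 = 972 - 125 = 847$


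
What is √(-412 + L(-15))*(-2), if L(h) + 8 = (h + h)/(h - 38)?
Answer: -6*I*√130910/53 ≈ -40.96*I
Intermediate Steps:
L(h) = -8 + 2*h/(-38 + h) (L(h) = -8 + (h + h)/(h - 38) = -8 + (2*h)/(-38 + h) = -8 + 2*h/(-38 + h))
√(-412 + L(-15))*(-2) = √(-412 + 2*(152 - 3*(-15))/(-38 - 15))*(-2) = √(-412 + 2*(152 + 45)/(-53))*(-2) = √(-412 + 2*(-1/53)*197)*(-2) = √(-412 - 394/53)*(-2) = √(-22230/53)*(-2) = (3*I*√130910/53)*(-2) = -6*I*√130910/53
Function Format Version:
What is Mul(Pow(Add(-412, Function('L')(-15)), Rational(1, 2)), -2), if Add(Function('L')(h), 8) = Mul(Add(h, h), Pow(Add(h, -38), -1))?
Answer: Mul(Rational(-6, 53), I, Pow(130910, Rational(1, 2))) ≈ Mul(-40.960, I)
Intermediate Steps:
Function('L')(h) = Add(-8, Mul(2, h, Pow(Add(-38, h), -1))) (Function('L')(h) = Add(-8, Mul(Add(h, h), Pow(Add(h, -38), -1))) = Add(-8, Mul(Mul(2, h), Pow(Add(-38, h), -1))) = Add(-8, Mul(2, h, Pow(Add(-38, h), -1))))
Mul(Pow(Add(-412, Function('L')(-15)), Rational(1, 2)), -2) = Mul(Pow(Add(-412, Mul(2, Pow(Add(-38, -15), -1), Add(152, Mul(-3, -15)))), Rational(1, 2)), -2) = Mul(Pow(Add(-412, Mul(2, Pow(-53, -1), Add(152, 45))), Rational(1, 2)), -2) = Mul(Pow(Add(-412, Mul(2, Rational(-1, 53), 197)), Rational(1, 2)), -2) = Mul(Pow(Add(-412, Rational(-394, 53)), Rational(1, 2)), -2) = Mul(Pow(Rational(-22230, 53), Rational(1, 2)), -2) = Mul(Mul(Rational(3, 53), I, Pow(130910, Rational(1, 2))), -2) = Mul(Rational(-6, 53), I, Pow(130910, Rational(1, 2)))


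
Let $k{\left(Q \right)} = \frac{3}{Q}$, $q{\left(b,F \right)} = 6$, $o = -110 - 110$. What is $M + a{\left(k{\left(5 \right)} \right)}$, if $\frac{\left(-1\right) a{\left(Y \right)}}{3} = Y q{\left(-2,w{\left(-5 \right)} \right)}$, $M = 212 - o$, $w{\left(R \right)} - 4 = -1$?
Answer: $\frac{2106}{5} \approx 421.2$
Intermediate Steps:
$w{\left(R \right)} = 3$ ($w{\left(R \right)} = 4 - 1 = 3$)
$o = -220$
$M = 432$ ($M = 212 - -220 = 212 + 220 = 432$)
$a{\left(Y \right)} = - 18 Y$ ($a{\left(Y \right)} = - 3 Y 6 = - 3 \cdot 6 Y = - 18 Y$)
$M + a{\left(k{\left(5 \right)} \right)} = 432 - 18 \cdot \frac{3}{5} = 432 - 18 \cdot 3 \cdot \frac{1}{5} = 432 - \frac{54}{5} = \frac{2106}{5}$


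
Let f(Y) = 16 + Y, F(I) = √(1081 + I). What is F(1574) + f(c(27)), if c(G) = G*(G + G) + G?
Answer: 1501 + 3*√295 ≈ 1552.5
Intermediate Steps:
c(G) = G + 2*G² (c(G) = G*(2*G) + G = 2*G² + G = G + 2*G²)
F(1574) + f(c(27)) = √(1081 + 1574) + (16 + 27*(1 + 2*27)) = √2655 + (16 + 27*(1 + 54)) = 3*√295 + (16 + 27*55) = 3*√295 + (16 + 1485) = 3*√295 + 1501 = 1501 + 3*√295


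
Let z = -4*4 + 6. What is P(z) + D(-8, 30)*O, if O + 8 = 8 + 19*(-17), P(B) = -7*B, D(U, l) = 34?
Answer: -10912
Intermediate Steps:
z = -10 (z = -16 + 6 = -10)
O = -323 (O = -8 + (8 + 19*(-17)) = -8 + (8 - 323) = -8 - 315 = -323)
P(z) + D(-8, 30)*O = -7*(-10) + 34*(-323) = 70 - 10982 = -10912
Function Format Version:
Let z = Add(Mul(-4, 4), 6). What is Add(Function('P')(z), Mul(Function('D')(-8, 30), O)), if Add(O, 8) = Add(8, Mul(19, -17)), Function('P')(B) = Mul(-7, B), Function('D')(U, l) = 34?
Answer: -10912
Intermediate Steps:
z = -10 (z = Add(-16, 6) = -10)
O = -323 (O = Add(-8, Add(8, Mul(19, -17))) = Add(-8, Add(8, -323)) = Add(-8, -315) = -323)
Add(Function('P')(z), Mul(Function('D')(-8, 30), O)) = Add(Mul(-7, -10), Mul(34, -323)) = Add(70, -10982) = -10912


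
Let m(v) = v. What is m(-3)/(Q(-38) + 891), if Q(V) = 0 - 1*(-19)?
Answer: -3/910 ≈ -0.0032967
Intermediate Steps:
Q(V) = 19 (Q(V) = 0 + 19 = 19)
m(-3)/(Q(-38) + 891) = -3/(19 + 891) = -3/910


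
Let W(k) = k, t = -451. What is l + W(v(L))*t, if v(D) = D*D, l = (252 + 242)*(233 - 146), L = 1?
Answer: 42527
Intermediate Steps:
l = 42978 (l = 494*87 = 42978)
v(D) = D**2
l + W(v(L))*t = 42978 + 1**2*(-451) = 42978 + 1*(-451) = 42978 - 451 = 42527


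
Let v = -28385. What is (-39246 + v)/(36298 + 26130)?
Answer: -67631/62428 ≈ -1.0833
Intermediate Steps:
(-39246 + v)/(36298 + 26130) = (-39246 - 28385)/(36298 + 26130) = -67631/62428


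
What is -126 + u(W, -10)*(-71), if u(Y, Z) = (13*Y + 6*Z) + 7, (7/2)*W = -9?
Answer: 42073/7 ≈ 6010.4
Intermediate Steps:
W = -18/7 (W = (2/7)*(-9) = -18/7 ≈ -2.5714)
u(Y, Z) = 7 + 6*Z + 13*Y (u(Y, Z) = (6*Z + 13*Y) + 7 = 7 + 6*Z + 13*Y)
-126 + u(W, -10)*(-71) = -126 + (7 + 6*(-10) + 13*(-18/7))*(-71) = -126 + (7 - 60 - 234/7)*(-71) = -126 - 605/7*(-71) = -126 + 42955/7 = 42073/7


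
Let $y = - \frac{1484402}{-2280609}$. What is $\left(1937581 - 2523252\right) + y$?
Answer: $- \frac{1335685069237}{2280609} \approx -5.8567 \cdot 10^{5}$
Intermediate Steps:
$y = \frac{1484402}{2280609}$ ($y = \left(-1484402\right) \left(- \frac{1}{2280609}\right) = \frac{1484402}{2280609} \approx 0.65088$)
$\left(1937581 - 2523252\right) + y = \left(1937581 - 2523252\right) + \frac{1484402}{2280609} = -585671 + \frac{1484402}{2280609} = - \frac{1335685069237}{2280609}$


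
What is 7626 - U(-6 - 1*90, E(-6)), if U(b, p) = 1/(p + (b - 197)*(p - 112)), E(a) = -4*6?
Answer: 303697823/39824 ≈ 7626.0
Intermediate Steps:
E(a) = -24
U(b, p) = 1/(p + (-197 + b)*(-112 + p))
7626 - U(-6 - 1*90, E(-6)) = 7626 - 1/(22064 - 196*(-24) - 112*(-6 - 1*90) + (-6 - 1*90)*(-24)) = 7626 - 1/(22064 + 4704 - 112*(-6 - 90) + (-6 - 90)*(-24)) = 7626 - 1/(22064 + 4704 - 112*(-96) - 96*(-24)) = 7626 - 1/(22064 + 4704 + 10752 + 2304) = 7626 - 1/39824 = 303697823/39824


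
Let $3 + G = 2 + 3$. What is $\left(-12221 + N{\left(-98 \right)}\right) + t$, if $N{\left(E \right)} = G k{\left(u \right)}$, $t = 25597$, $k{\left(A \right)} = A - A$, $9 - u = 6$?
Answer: $13376$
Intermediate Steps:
$u = 3$ ($u = 9 - 6 = 3$)
$k{\left(A \right)} = 0$
$G = 2$ ($G = -3 + \left(2 + 3\right) = -3 + 5 = 2$)
$N{\left(E \right)} = 0$ ($N{\left(E \right)} = 2 \cdot 0 = 0$)
$\left(-12221 + N{\left(-98 \right)}\right) + t = \left(-12221 + 0\right) + 25597 = -12221 + 25597 = 13376$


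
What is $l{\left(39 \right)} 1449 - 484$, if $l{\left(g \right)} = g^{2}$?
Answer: $2203445$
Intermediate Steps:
$l{\left(39 \right)} 1449 - 484 = 39^{2} \cdot 1449 - 484 = 1521 \cdot 1449 - 484 = 2203929 - 484 = 2203445$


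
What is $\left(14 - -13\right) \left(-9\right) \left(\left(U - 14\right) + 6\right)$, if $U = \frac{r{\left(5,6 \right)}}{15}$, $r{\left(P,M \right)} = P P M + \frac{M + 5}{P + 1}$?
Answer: $- \frac{5157}{10} \approx -515.7$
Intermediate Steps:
$r{\left(P,M \right)} = M P^{2} + \frac{5 + M}{1 + P}$ ($r{\left(P,M \right)} = P^{2} M + \frac{5 + M}{1 + P} = M P^{2} + \frac{5 + M}{1 + P}$)
$U = \frac{911}{90}$ ($U = \frac{\frac{1}{1 + 5} \left(5 + 6 + 6 \cdot 5^{2} + 6 \cdot 5^{3}\right)}{15} = \frac{5 + 6 + 6 \cdot 25 + 6 \cdot 125}{6} \cdot \frac{1}{15} = \frac{5 + 6 + 150 + 750}{6} \cdot \frac{1}{15} = \frac{1}{6} \cdot 911 \cdot \frac{1}{15} = \frac{911}{6} \cdot \frac{1}{15} = \frac{911}{90} \approx 10.122$)
$\left(14 - -13\right) \left(-9\right) \left(\left(U - 14\right) + 6\right) = \left(14 - -13\right) \left(-9\right) \left(\left(\frac{911}{90} - 14\right) + 6\right) = \left(14 + 13\right) \left(-9\right) \left(- \frac{349}{90} + 6\right) = 27 \left(-9\right) \frac{191}{90} = \left(-243\right) \frac{191}{90} = - \frac{5157}{10}$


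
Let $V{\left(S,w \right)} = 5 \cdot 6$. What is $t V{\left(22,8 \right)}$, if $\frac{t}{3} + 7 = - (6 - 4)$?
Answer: $-810$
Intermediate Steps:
$V{\left(S,w \right)} = 30$
$t = -27$ ($t = -21 + 3 \left(- (6 - 4)\right) = -21 + 3 \left(\left(-1\right) 2\right) = -21 + 3 \left(-2\right) = -21 - 6 = -27$)
$t V{\left(22,8 \right)} = \left(-27\right) 30 = -810$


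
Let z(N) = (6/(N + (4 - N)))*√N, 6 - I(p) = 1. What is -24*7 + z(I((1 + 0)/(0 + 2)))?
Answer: -168 + 3*√5/2 ≈ -164.65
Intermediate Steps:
I(p) = 5 (I(p) = 6 - 1*1 = 6 - 1 = 5)
z(N) = 3*√N/2 (z(N) = (6/4)*√N = (6*(¼))*√N = 3*√N/2)
-24*7 + z(I((1 + 0)/(0 + 2))) = -24*7 + 3*√5/2 = -168 + 3*√5/2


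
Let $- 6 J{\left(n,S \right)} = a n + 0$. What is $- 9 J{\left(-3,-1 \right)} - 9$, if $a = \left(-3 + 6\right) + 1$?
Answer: $-27$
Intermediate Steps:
$a = 4$ ($a = 3 + 1 = 4$)
$J{\left(n,S \right)} = - \frac{2 n}{3}$ ($J{\left(n,S \right)} = - \frac{4 n + 0}{6} = - \frac{4 n}{6} = - \frac{2 n}{3}$)
$- 9 J{\left(-3,-1 \right)} - 9 = - 9 \left(\left(- \frac{2}{3}\right) \left(-3\right)\right) - 9 = \left(-9\right) 2 - 9 = -18 - 9 = -27$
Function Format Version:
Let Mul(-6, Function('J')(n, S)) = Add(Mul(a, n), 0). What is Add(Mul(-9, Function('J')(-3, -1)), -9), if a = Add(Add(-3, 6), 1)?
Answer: -27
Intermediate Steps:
a = 4 (a = Add(3, 1) = 4)
Function('J')(n, S) = Mul(Rational(-2, 3), n) (Function('J')(n, S) = Mul(Rational(-1, 6), Add(Mul(4, n), 0)) = Mul(Rational(-1, 6), Mul(4, n)) = Mul(Rational(-2, 3), n))
Add(Mul(-9, Function('J')(-3, -1)), -9) = Add(Mul(-9, Mul(Rational(-2, 3), -3)), -9) = Add(Mul(-9, 2), -9) = Add(-18, -9) = -27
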